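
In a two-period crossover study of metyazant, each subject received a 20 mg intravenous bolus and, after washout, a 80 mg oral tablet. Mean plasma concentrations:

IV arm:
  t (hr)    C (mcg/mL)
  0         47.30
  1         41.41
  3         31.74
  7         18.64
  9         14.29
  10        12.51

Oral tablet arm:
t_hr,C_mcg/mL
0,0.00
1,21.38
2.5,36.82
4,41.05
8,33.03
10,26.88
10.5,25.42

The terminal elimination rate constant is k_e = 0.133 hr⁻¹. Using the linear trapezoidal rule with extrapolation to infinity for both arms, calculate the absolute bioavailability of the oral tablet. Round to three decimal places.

Trapezoidal AUC_0→10 (IV):
  [0→1]: (47.30+41.41)/2 × 1 = 44.355
  [1→3]: (41.41+31.74)/2 × 2 = 73.15
  [3→7]: (31.74+18.64)/2 × 4 = 100.76
  [7→9]: (18.64+14.29)/2 × 2 = 32.93
  [9→10]: (14.29+12.51)/2 × 1 = 13.4
  Sum = 264.595 mcg/mL·hr
IV tail: 12.51/0.133 = 94.060; AUC_iv,0→∞ = 264.595 + 94.060 = 358.655 mcg/mL·hr
Trapezoidal AUC_0→10.5 (oral tablet):
  [0→1]: (0.00+21.38)/2 × 1 = 10.69
  [1→2.5]: (21.38+36.82)/2 × 1.5 = 43.65
  [2.5→4]: (36.82+41.05)/2 × 1.5 = 58.4025
  [4→8]: (41.05+33.03)/2 × 4 = 148.16
  [8→10]: (33.03+26.88)/2 × 2 = 59.91
  [10→10.5]: (26.88+25.42)/2 × 0.5 = 13.075
  Sum = 333.8875 mcg/mL·hr
oral tablet tail: 25.42/0.133 = 191.128; AUC_ev,0→∞ = 333.8875 + 191.128 = 525.0155 mcg/mL·hr
F = (AUC_ev/D_ev)/(AUC_iv/D_iv) = (525.0155/80)/(358.655/20) = 6.56269/17.93275 = 0.3660

F = 0.366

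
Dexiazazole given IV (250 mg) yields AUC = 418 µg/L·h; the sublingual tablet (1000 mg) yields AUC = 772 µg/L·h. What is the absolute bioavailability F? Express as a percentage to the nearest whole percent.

F = (AUC_ev / D_ev) / (AUC_iv / D_iv)
  = (772/1000) / (418/250)
  = 0.772 / 1.672 = 0.4617
  = 46.17%

F = 46%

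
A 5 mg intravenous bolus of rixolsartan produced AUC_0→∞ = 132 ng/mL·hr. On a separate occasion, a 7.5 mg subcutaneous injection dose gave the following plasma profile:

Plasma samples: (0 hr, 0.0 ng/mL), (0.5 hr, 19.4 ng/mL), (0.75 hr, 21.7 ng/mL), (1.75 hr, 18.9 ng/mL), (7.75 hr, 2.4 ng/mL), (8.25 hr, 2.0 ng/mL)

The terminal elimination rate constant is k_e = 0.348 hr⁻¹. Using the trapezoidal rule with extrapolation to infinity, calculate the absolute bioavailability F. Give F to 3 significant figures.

Trapezoidal AUC_0→8.25 (subcutaneous injection):
  [0→0.5]: (0.0+19.4)/2 × 0.5 = 4.85
  [0.5→0.75]: (19.4+21.7)/2 × 0.25 = 5.1375
  [0.75→1.75]: (21.7+18.9)/2 × 1 = 20.3
  [1.75→7.75]: (18.9+2.4)/2 × 6 = 63.9
  [7.75→8.25]: (2.4+2.0)/2 × 0.5 = 1.1
  Sum = 95.2875 ng/mL·hr
Tail: C_last/k_e = 2.0/0.348 = 5.747
AUC_0→∞ (subcutaneous injection) = 95.2875 + 5.747 = 101.0345 ng/mL·hr
F = (AUC_ev/D_ev)/(AUC_iv/D_iv) = (101.0345/7.5)/(132/5) = 13.4713/26.4 = 0.5103

F = 0.510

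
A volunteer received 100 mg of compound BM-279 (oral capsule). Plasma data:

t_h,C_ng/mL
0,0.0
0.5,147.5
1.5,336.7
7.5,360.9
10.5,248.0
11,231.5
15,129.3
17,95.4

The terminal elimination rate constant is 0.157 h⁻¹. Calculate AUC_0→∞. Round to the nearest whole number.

AUC = 4959 ng/mL·h

Trapezoidal AUC_0→17:
  [0→0.5]: (0.0+147.5)/2 × 0.5 = 36.875
  [0.5→1.5]: (147.5+336.7)/2 × 1 = 242.1
  [1.5→7.5]: (336.7+360.9)/2 × 6 = 2092.8
  [7.5→10.5]: (360.9+248.0)/2 × 3 = 913.35
  [10.5→11]: (248.0+231.5)/2 × 0.5 = 119.875
  [11→15]: (231.5+129.3)/2 × 4 = 721.6
  [15→17]: (129.3+95.4)/2 × 2 = 224.7
  Sum = 4351.3 ng/mL·h
Extrapolated tail: C_last / k_e = 95.4 / 0.157 = 607.643
AUC_0→∞ = 4351.3 + 607.643 = 4958.943 ng/mL·h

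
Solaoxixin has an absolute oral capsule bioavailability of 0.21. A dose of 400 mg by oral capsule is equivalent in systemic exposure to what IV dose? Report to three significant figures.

Systemic exposure from an extravascular dose = F × D_ev, so the equivalent IV dose is F × D_ev.
D_iv = F × D_ev = 0.21 × 400 = 84 mg

D_iv = 84.0 mg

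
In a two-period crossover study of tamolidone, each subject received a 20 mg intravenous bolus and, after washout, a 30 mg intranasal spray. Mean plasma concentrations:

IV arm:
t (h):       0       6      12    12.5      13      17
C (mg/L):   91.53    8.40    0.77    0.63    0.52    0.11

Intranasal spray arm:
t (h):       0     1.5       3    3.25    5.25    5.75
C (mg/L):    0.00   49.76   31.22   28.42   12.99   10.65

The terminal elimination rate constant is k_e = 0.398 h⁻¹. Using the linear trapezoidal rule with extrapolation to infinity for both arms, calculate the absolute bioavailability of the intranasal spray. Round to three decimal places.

Trapezoidal AUC_0→17 (IV):
  [0→6]: (91.53+8.40)/2 × 6 = 299.79
  [6→12]: (8.40+0.77)/2 × 6 = 27.51
  [12→12.5]: (0.77+0.63)/2 × 0.5 = 0.35
  [12.5→13]: (0.63+0.52)/2 × 0.5 = 0.2875
  [13→17]: (0.52+0.11)/2 × 4 = 1.26
  Sum = 329.1975 mg/L·h
IV tail: 0.11/0.398 = 0.276; AUC_iv,0→∞ = 329.1975 + 0.276 = 329.4735 mg/L·h
Trapezoidal AUC_0→5.75 (intranasal spray):
  [0→1.5]: (0.00+49.76)/2 × 1.5 = 37.32
  [1.5→3]: (49.76+31.22)/2 × 1.5 = 60.735
  [3→3.25]: (31.22+28.42)/2 × 0.25 = 7.455
  [3.25→5.25]: (28.42+12.99)/2 × 2 = 41.41
  [5.25→5.75]: (12.99+10.65)/2 × 0.5 = 5.91
  Sum = 152.83 mg/L·h
intranasal spray tail: 10.65/0.398 = 26.759; AUC_ev,0→∞ = 152.83 + 26.759 = 179.589 mg/L·h
F = (AUC_ev/D_ev)/(AUC_iv/D_iv) = (179.589/30)/(329.4735/20) = 5.9863/16.473675 = 0.3634

F = 0.363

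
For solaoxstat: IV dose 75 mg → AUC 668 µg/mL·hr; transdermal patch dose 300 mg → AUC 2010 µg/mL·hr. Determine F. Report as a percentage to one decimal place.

F = 75.2%

F = (AUC_ev / D_ev) / (AUC_iv / D_iv)
  = (2010/300) / (668/75)
  = 6.7 / 8.90667 = 0.7522
  = 75.22%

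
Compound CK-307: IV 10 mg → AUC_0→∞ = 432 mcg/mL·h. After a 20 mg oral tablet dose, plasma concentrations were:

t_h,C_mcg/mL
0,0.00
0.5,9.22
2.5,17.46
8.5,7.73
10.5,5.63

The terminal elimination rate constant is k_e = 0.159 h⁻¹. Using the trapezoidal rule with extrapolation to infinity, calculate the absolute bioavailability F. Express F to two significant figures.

F = 0.18

Trapezoidal AUC_0→10.5 (oral tablet):
  [0→0.5]: (0.00+9.22)/2 × 0.5 = 2.305
  [0.5→2.5]: (9.22+17.46)/2 × 2 = 26.68
  [2.5→8.5]: (17.46+7.73)/2 × 6 = 75.57
  [8.5→10.5]: (7.73+5.63)/2 × 2 = 13.36
  Sum = 117.915 mcg/mL·h
Tail: C_last/k_e = 5.63/0.159 = 35.409
AUC_0→∞ (oral tablet) = 117.915 + 35.409 = 153.324 mcg/mL·h
F = (AUC_ev/D_ev)/(AUC_iv/D_iv) = (153.324/20)/(432/10) = 7.6662/43.2 = 0.1775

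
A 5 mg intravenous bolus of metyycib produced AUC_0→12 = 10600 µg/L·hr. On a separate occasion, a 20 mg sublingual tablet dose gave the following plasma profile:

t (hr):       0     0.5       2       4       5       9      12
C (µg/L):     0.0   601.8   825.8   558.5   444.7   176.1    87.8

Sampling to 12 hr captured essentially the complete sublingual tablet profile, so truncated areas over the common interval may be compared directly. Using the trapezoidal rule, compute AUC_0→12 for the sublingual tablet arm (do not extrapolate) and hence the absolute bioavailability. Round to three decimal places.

Trapezoidal AUC_0→12 (sublingual tablet):
  [0→0.5]: (0.0+601.8)/2 × 0.5 = 150.45
  [0.5→2]: (601.8+825.8)/2 × 1.5 = 1070.7
  [2→4]: (825.8+558.5)/2 × 2 = 1384.3
  [4→5]: (558.5+444.7)/2 × 1 = 501.6
  [5→9]: (444.7+176.1)/2 × 4 = 1241.6
  [9→12]: (176.1+87.8)/2 × 3 = 395.85
  Sum = 4744.5 µg/L·hr
F = (AUC_ev/D_ev)/(AUC_iv/D_iv) = (4744.5/20)/(10600/5) = 237.225/2120 = 0.1119

F = 0.112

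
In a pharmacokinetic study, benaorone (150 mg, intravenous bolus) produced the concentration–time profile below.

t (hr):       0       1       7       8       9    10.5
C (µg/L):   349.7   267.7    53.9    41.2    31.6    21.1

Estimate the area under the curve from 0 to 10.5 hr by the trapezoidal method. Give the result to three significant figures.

Trapezoidal AUC_0→10.5:
  [0→1]: (349.7+267.7)/2 × 1 = 308.7
  [1→7]: (267.7+53.9)/2 × 6 = 964.8
  [7→8]: (53.9+41.2)/2 × 1 = 47.55
  [8→9]: (41.2+31.6)/2 × 1 = 36.4
  [9→10.5]: (31.6+21.1)/2 × 1.5 = 39.525
  Sum = 1396.975 µg/L·hr

AUC = 1400 µg/L·hr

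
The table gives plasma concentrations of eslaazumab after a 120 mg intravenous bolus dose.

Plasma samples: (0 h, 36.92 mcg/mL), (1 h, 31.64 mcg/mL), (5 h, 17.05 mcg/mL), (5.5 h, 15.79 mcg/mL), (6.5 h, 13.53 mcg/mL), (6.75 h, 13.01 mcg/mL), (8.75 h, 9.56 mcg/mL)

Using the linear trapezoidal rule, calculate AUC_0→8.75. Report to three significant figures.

Trapezoidal AUC_0→8.75:
  [0→1]: (36.92+31.64)/2 × 1 = 34.28
  [1→5]: (31.64+17.05)/2 × 4 = 97.38
  [5→5.5]: (17.05+15.79)/2 × 0.5 = 8.21
  [5.5→6.5]: (15.79+13.53)/2 × 1 = 14.66
  [6.5→6.75]: (13.53+13.01)/2 × 0.25 = 3.3175
  [6.75→8.75]: (13.01+9.56)/2 × 2 = 22.57
  Sum = 180.4175 mcg/mL·h

AUC = 180 mcg/mL·h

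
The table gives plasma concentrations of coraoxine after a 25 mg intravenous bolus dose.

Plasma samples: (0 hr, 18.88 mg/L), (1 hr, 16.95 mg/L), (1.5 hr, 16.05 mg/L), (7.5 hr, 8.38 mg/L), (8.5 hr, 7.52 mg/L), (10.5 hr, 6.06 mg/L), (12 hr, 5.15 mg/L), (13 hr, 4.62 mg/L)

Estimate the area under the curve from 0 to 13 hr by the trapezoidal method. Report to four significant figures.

Trapezoidal AUC_0→13:
  [0→1]: (18.88+16.95)/2 × 1 = 17.915
  [1→1.5]: (16.95+16.05)/2 × 0.5 = 8.25
  [1.5→7.5]: (16.05+8.38)/2 × 6 = 73.29
  [7.5→8.5]: (8.38+7.52)/2 × 1 = 7.95
  [8.5→10.5]: (7.52+6.06)/2 × 2 = 13.58
  [10.5→12]: (6.06+5.15)/2 × 1.5 = 8.4075
  [12→13]: (5.15+4.62)/2 × 1 = 4.885
  Sum = 134.2775 mg/L·hr

AUC = 134.3 mg/L·hr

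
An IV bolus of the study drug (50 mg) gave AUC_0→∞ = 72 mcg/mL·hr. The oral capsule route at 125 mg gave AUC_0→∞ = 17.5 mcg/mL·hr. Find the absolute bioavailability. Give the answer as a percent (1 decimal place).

F = 9.7%

F = (AUC_ev / D_ev) / (AUC_iv / D_iv)
  = (17.5/125) / (72/50)
  = 0.14 / 1.44 = 0.0972
  = 9.72%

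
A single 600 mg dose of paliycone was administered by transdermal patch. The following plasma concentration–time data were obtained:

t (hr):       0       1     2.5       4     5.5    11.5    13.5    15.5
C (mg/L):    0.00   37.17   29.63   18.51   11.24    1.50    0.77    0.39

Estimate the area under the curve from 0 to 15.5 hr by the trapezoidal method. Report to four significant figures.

AUC = 168.8 mg/L·hr

Trapezoidal AUC_0→15.5:
  [0→1]: (0.00+37.17)/2 × 1 = 18.585
  [1→2.5]: (37.17+29.63)/2 × 1.5 = 50.1
  [2.5→4]: (29.63+18.51)/2 × 1.5 = 36.105
  [4→5.5]: (18.51+11.24)/2 × 1.5 = 22.3125
  [5.5→11.5]: (11.24+1.50)/2 × 6 = 38.22
  [11.5→13.5]: (1.50+0.77)/2 × 2 = 2.27
  [13.5→15.5]: (0.77+0.39)/2 × 2 = 1.16
  Sum = 168.7525 mg/L·hr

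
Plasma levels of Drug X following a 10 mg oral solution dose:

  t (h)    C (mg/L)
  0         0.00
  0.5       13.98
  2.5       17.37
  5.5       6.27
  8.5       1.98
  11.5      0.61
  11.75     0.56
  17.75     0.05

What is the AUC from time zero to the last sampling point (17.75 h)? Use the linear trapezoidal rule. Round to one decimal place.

Trapezoidal AUC_0→17.75:
  [0→0.5]: (0.00+13.98)/2 × 0.5 = 3.495
  [0.5→2.5]: (13.98+17.37)/2 × 2 = 31.35
  [2.5→5.5]: (17.37+6.27)/2 × 3 = 35.46
  [5.5→8.5]: (6.27+1.98)/2 × 3 = 12.375
  [8.5→11.5]: (1.98+0.61)/2 × 3 = 3.885
  [11.5→11.75]: (0.61+0.56)/2 × 0.25 = 0.14625
  [11.75→17.75]: (0.56+0.05)/2 × 6 = 1.83
  Sum = 88.54125 mg/L·h

AUC = 88.5 mg/L·h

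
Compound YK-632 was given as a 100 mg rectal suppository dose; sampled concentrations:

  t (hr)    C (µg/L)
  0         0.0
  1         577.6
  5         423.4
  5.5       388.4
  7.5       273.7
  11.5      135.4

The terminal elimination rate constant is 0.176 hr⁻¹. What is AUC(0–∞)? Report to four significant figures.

Trapezoidal AUC_0→11.5:
  [0→1]: (0.0+577.6)/2 × 1 = 288.8
  [1→5]: (577.6+423.4)/2 × 4 = 2002.0
  [5→5.5]: (423.4+388.4)/2 × 0.5 = 202.95
  [5.5→7.5]: (388.4+273.7)/2 × 2 = 662.1
  [7.5→11.5]: (273.7+135.4)/2 × 4 = 818.2
  Sum = 3974.05 µg/L·hr
Extrapolated tail: C_last / k_e = 135.4 / 0.176 = 769.318
AUC_0→∞ = 3974.05 + 769.318 = 4743.368 µg/L·hr

AUC = 4743 µg/L·hr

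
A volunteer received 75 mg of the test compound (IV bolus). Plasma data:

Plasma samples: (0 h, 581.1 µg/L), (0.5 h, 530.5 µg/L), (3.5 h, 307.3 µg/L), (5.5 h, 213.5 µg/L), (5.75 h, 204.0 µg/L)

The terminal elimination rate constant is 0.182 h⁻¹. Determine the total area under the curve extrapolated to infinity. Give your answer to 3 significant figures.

Trapezoidal AUC_0→5.75:
  [0→0.5]: (581.1+530.5)/2 × 0.5 = 277.9
  [0.5→3.5]: (530.5+307.3)/2 × 3 = 1256.7
  [3.5→5.5]: (307.3+213.5)/2 × 2 = 520.8
  [5.5→5.75]: (213.5+204.0)/2 × 0.25 = 52.1875
  Sum = 2107.5875 µg/L·h
Extrapolated tail: C_last / k_e = 204.0 / 0.182 = 1120.879
AUC_0→∞ = 2107.5875 + 1120.879 = 3228.4665 µg/L·h

AUC = 3230 µg/L·h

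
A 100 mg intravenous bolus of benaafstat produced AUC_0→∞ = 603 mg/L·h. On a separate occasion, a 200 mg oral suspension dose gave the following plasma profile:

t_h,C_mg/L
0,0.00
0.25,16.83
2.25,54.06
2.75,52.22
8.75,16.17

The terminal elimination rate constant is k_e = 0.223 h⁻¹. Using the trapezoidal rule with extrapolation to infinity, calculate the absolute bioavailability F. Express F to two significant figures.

F = 0.31

Trapezoidal AUC_0→8.75 (oral suspension):
  [0→0.25]: (0.00+16.83)/2 × 0.25 = 2.10375
  [0.25→2.25]: (16.83+54.06)/2 × 2 = 70.89
  [2.25→2.75]: (54.06+52.22)/2 × 0.5 = 26.57
  [2.75→8.75]: (52.22+16.17)/2 × 6 = 205.17
  Sum = 304.73375 mg/L·h
Tail: C_last/k_e = 16.17/0.223 = 72.511
AUC_0→∞ (oral suspension) = 304.73375 + 72.511 = 377.24475 mg/L·h
F = (AUC_ev/D_ev)/(AUC_iv/D_iv) = (377.24475/200)/(603/100) = 1.88622/6.03 = 0.3128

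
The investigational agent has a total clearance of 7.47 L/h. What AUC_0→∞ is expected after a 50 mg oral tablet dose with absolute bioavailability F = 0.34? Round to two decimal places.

AUC = 2.28 mg/L·h

AUC_0→∞ = F × Dose / CL
        = 0.34 × 50 / 7.47 = 2.27577 mg/L·h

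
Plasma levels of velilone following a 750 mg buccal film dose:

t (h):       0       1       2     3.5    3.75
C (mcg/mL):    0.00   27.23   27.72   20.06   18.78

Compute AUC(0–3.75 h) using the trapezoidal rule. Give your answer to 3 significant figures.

AUC = 81.8 mcg/mL·h

Trapezoidal AUC_0→3.75:
  [0→1]: (0.00+27.23)/2 × 1 = 13.615
  [1→2]: (27.23+27.72)/2 × 1 = 27.475
  [2→3.5]: (27.72+20.06)/2 × 1.5 = 35.835
  [3.5→3.75]: (20.06+18.78)/2 × 0.25 = 4.855
  Sum = 81.78 mcg/mL·h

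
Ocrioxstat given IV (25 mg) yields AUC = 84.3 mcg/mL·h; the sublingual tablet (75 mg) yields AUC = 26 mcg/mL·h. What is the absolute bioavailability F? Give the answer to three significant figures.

F = (AUC_ev / D_ev) / (AUC_iv / D_iv)
  = (26/75) / (84.3/25)
  = 0.346667 / 3.372 = 0.1028

F = 0.103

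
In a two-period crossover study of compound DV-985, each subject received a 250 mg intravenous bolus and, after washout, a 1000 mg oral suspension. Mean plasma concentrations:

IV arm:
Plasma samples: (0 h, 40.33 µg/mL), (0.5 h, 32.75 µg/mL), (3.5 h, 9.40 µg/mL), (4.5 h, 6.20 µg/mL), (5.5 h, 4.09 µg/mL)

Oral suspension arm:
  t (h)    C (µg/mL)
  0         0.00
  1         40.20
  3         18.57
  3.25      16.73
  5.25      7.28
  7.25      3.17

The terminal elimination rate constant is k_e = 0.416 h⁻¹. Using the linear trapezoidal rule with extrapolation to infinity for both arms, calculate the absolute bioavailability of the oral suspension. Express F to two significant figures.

F = 0.30

Trapezoidal AUC_0→5.5 (IV):
  [0→0.5]: (40.33+32.75)/2 × 0.5 = 18.27
  [0.5→3.5]: (32.75+9.40)/2 × 3 = 63.225
  [3.5→4.5]: (9.40+6.20)/2 × 1 = 7.8
  [4.5→5.5]: (6.20+4.09)/2 × 1 = 5.145
  Sum = 94.44 µg/mL·h
IV tail: 4.09/0.416 = 9.832; AUC_iv,0→∞ = 94.44 + 9.832 = 104.272 µg/mL·h
Trapezoidal AUC_0→7.25 (oral suspension):
  [0→1]: (0.00+40.20)/2 × 1 = 20.1
  [1→3]: (40.20+18.57)/2 × 2 = 58.77
  [3→3.25]: (18.57+16.73)/2 × 0.25 = 4.4125
  [3.25→5.25]: (16.73+7.28)/2 × 2 = 24.01
  [5.25→7.25]: (7.28+3.17)/2 × 2 = 10.45
  Sum = 117.7425 µg/mL·h
oral suspension tail: 3.17/0.416 = 7.620; AUC_ev,0→∞ = 117.7425 + 7.620 = 125.3625 µg/mL·h
F = (AUC_ev/D_ev)/(AUC_iv/D_iv) = (125.3625/1000)/(104.272/250) = 0.1253625/0.417088 = 0.3006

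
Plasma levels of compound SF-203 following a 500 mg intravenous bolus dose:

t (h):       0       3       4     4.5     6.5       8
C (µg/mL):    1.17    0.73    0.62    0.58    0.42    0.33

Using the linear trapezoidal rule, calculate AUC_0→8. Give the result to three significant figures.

Trapezoidal AUC_0→8:
  [0→3]: (1.17+0.73)/2 × 3 = 2.85
  [3→4]: (0.73+0.62)/2 × 1 = 0.675
  [4→4.5]: (0.62+0.58)/2 × 0.5 = 0.3
  [4.5→6.5]: (0.58+0.42)/2 × 2 = 1.0
  [6.5→8]: (0.42+0.33)/2 × 1.5 = 0.5625
  Sum = 5.3875 µg/mL·h

AUC = 5.39 µg/mL·h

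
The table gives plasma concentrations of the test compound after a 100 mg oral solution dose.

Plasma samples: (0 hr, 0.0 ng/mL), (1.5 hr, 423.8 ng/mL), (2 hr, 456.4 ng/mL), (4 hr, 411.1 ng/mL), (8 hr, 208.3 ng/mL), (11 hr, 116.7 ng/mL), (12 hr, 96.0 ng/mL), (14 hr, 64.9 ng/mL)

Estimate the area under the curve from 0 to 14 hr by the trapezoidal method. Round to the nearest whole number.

AUC = 3399 ng/mL·hr

Trapezoidal AUC_0→14:
  [0→1.5]: (0.0+423.8)/2 × 1.5 = 317.85
  [1.5→2]: (423.8+456.4)/2 × 0.5 = 220.05
  [2→4]: (456.4+411.1)/2 × 2 = 867.5
  [4→8]: (411.1+208.3)/2 × 4 = 1238.8
  [8→11]: (208.3+116.7)/2 × 3 = 487.5
  [11→12]: (116.7+96.0)/2 × 1 = 106.35
  [12→14]: (96.0+64.9)/2 × 2 = 160.9
  Sum = 3398.95 ng/mL·hr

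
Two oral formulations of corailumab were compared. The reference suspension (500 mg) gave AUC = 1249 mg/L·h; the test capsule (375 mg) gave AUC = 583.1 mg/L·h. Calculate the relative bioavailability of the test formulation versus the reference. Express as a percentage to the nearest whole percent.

F_rel = (AUC_test/D_test) / (AUC_ref/D_ref)
      = (583.1/375) / (1249/500)
      = 1.55493 / 2.498 = 0.6225 = 62.25%

F_rel = 62%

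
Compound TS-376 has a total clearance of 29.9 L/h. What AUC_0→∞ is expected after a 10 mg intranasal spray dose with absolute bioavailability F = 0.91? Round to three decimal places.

AUC_0→∞ = F × Dose / CL
        = 0.91 × 10 / 29.9 = 0.304348 mg/L·h

AUC = 0.304 mg/L·h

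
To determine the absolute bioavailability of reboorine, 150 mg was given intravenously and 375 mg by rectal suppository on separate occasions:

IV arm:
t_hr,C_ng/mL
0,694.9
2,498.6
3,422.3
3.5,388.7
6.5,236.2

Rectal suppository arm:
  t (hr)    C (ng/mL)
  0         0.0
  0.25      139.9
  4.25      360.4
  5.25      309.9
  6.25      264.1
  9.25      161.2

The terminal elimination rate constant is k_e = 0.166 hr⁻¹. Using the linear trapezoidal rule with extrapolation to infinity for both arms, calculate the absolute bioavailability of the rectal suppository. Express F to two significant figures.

Trapezoidal AUC_0→6.5 (IV):
  [0→2]: (694.9+498.6)/2 × 2 = 1193.5
  [2→3]: (498.6+422.3)/2 × 1 = 460.45
  [3→3.5]: (422.3+388.7)/2 × 0.5 = 202.75
  [3.5→6.5]: (388.7+236.2)/2 × 3 = 937.35
  Sum = 2794.05 ng/mL·hr
IV tail: 236.2/0.166 = 1422.892; AUC_iv,0→∞ = 2794.05 + 1422.892 = 4216.942 ng/mL·hr
Trapezoidal AUC_0→9.25 (rectal suppository):
  [0→0.25]: (0.0+139.9)/2 × 0.25 = 17.4875
  [0.25→4.25]: (139.9+360.4)/2 × 4 = 1000.6
  [4.25→5.25]: (360.4+309.9)/2 × 1 = 335.15
  [5.25→6.25]: (309.9+264.1)/2 × 1 = 287.0
  [6.25→9.25]: (264.1+161.2)/2 × 3 = 637.95
  Sum = 2278.1875 ng/mL·hr
rectal suppository tail: 161.2/0.166 = 971.084; AUC_ev,0→∞ = 2278.1875 + 971.084 = 3249.2715 ng/mL·hr
F = (AUC_ev/D_ev)/(AUC_iv/D_iv) = (3249.2715/375)/(4216.942/150) = 8.664724/28.1129 = 0.3082

F = 0.31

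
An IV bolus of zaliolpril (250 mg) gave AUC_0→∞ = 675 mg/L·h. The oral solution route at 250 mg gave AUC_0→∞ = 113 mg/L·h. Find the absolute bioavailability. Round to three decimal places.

F = 0.167

F = (AUC_ev / D_ev) / (AUC_iv / D_iv)
  = (113/250) / (675/250)
  = 0.452 / 2.7 = 0.1674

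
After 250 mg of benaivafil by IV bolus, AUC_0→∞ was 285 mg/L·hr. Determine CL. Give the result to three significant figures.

CL = Dose_iv / AUC_0→∞
   = 250 / 285 = 0.877193 L/hr

CL = 0.877 L/hr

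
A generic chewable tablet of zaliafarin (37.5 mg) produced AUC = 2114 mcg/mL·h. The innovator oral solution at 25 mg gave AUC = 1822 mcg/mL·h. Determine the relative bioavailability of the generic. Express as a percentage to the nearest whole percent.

F_rel = 77%

F_rel = (AUC_test/D_test) / (AUC_ref/D_ref)
      = (2114/37.5) / (1822/25)
      = 56.3733 / 72.88 = 0.7735 = 77.35%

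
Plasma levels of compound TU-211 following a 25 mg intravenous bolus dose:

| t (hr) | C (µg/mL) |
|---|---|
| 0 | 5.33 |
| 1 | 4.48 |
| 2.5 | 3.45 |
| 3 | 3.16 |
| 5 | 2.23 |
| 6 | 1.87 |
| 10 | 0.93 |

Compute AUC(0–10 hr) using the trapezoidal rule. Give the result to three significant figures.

AUC = 25.5 µg/mL·hr

Trapezoidal AUC_0→10:
  [0→1]: (5.33+4.48)/2 × 1 = 4.905
  [1→2.5]: (4.48+3.45)/2 × 1.5 = 5.9475
  [2.5→3]: (3.45+3.16)/2 × 0.5 = 1.6525
  [3→5]: (3.16+2.23)/2 × 2 = 5.39
  [5→6]: (2.23+1.87)/2 × 1 = 2.05
  [6→10]: (1.87+0.93)/2 × 4 = 5.6
  Sum = 25.545 µg/mL·hr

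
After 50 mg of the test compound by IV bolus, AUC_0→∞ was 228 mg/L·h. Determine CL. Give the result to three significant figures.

CL = 0.219 L/h

CL = Dose_iv / AUC_0→∞
   = 50 / 228 = 0.219298 L/h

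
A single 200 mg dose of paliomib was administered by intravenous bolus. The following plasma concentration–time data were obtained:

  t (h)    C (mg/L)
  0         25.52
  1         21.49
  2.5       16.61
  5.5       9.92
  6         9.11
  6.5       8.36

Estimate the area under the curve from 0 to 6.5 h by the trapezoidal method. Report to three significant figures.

AUC = 101 mg/L·h

Trapezoidal AUC_0→6.5:
  [0→1]: (25.52+21.49)/2 × 1 = 23.505
  [1→2.5]: (21.49+16.61)/2 × 1.5 = 28.575
  [2.5→5.5]: (16.61+9.92)/2 × 3 = 39.795
  [5.5→6]: (9.92+9.11)/2 × 0.5 = 4.7575
  [6→6.5]: (9.11+8.36)/2 × 0.5 = 4.3675
  Sum = 101.0 mg/L·h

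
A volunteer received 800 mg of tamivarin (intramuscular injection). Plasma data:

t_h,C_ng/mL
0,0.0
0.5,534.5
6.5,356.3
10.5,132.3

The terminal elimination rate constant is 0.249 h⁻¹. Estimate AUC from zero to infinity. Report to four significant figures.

AUC = 4315 ng/mL·h

Trapezoidal AUC_0→10.5:
  [0→0.5]: (0.0+534.5)/2 × 0.5 = 133.625
  [0.5→6.5]: (534.5+356.3)/2 × 6 = 2672.4
  [6.5→10.5]: (356.3+132.3)/2 × 4 = 977.2
  Sum = 3783.225 ng/mL·h
Extrapolated tail: C_last / k_e = 132.3 / 0.249 = 531.325
AUC_0→∞ = 3783.225 + 531.325 = 4314.55 ng/mL·h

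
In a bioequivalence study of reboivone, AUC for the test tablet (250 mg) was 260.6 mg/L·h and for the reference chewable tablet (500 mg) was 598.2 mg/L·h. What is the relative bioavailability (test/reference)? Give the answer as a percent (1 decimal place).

F_rel = (AUC_test/D_test) / (AUC_ref/D_ref)
      = (260.6/250) / (598.2/500)
      = 1.0424 / 1.1964 = 0.8713 = 87.13%

F_rel = 87.1%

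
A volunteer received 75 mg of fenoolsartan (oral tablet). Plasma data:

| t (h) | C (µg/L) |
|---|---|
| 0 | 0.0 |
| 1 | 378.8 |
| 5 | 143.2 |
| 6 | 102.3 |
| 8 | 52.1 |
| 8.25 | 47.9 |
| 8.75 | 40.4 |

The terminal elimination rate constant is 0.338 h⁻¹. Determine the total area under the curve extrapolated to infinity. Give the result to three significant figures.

AUC = 1660 µg/L·h

Trapezoidal AUC_0→8.75:
  [0→1]: (0.0+378.8)/2 × 1 = 189.4
  [1→5]: (378.8+143.2)/2 × 4 = 1044.0
  [5→6]: (143.2+102.3)/2 × 1 = 122.75
  [6→8]: (102.3+52.1)/2 × 2 = 154.4
  [8→8.25]: (52.1+47.9)/2 × 0.25 = 12.5
  [8.25→8.75]: (47.9+40.4)/2 × 0.5 = 22.075
  Sum = 1545.125 µg/L·h
Extrapolated tail: C_last / k_e = 40.4 / 0.338 = 119.527
AUC_0→∞ = 1545.125 + 119.527 = 1664.652 µg/L·h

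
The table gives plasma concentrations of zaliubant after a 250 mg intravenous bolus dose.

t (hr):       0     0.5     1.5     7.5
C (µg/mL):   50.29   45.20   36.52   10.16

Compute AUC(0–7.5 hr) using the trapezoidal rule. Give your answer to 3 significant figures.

Trapezoidal AUC_0→7.5:
  [0→0.5]: (50.29+45.20)/2 × 0.5 = 23.8725
  [0.5→1.5]: (45.20+36.52)/2 × 1 = 40.86
  [1.5→7.5]: (36.52+10.16)/2 × 6 = 140.04
  Sum = 204.7725 µg/mL·hr

AUC = 205 µg/mL·hr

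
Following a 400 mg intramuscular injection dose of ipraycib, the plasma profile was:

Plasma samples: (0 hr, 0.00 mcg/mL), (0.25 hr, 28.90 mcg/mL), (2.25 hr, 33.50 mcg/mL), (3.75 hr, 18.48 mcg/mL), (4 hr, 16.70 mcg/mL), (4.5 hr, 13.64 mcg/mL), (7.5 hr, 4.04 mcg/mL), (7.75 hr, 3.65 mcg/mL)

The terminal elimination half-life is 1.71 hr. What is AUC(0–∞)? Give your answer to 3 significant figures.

Trapezoidal AUC_0→7.75:
  [0→0.25]: (0.00+28.90)/2 × 0.25 = 3.6125
  [0.25→2.25]: (28.90+33.50)/2 × 2 = 62.4
  [2.25→3.75]: (33.50+18.48)/2 × 1.5 = 38.985
  [3.75→4]: (18.48+16.70)/2 × 0.25 = 4.3975
  [4→4.5]: (16.70+13.64)/2 × 0.5 = 7.585
  [4.5→7.5]: (13.64+4.04)/2 × 3 = 26.52
  [7.5→7.75]: (4.04+3.65)/2 × 0.25 = 0.96125
  Sum = 144.46125 mcg/mL·hr
k_e = ln2 / t½ = 0.693147 / 1.71 = 0.4053 hr^-1
Extrapolated tail: C_last / k_e = 3.65 / 0.4053 = 9.006
AUC_0→∞ = 144.46125 + 9.006 = 153.46725 mcg/mL·hr

AUC = 153 mcg/mL·hr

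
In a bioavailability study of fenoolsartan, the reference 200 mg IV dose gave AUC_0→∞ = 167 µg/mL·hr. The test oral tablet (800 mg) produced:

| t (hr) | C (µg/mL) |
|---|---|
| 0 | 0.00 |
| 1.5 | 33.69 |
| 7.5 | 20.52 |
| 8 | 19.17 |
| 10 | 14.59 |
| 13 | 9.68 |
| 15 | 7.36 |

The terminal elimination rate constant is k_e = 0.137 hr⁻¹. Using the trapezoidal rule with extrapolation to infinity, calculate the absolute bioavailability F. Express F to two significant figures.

Trapezoidal AUC_0→15 (oral tablet):
  [0→1.5]: (0.00+33.69)/2 × 1.5 = 25.2675
  [1.5→7.5]: (33.69+20.52)/2 × 6 = 162.63
  [7.5→8]: (20.52+19.17)/2 × 0.5 = 9.9225
  [8→10]: (19.17+14.59)/2 × 2 = 33.76
  [10→13]: (14.59+9.68)/2 × 3 = 36.405
  [13→15]: (9.68+7.36)/2 × 2 = 17.04
  Sum = 285.025 µg/mL·hr
Tail: C_last/k_e = 7.36/0.137 = 53.723
AUC_0→∞ (oral tablet) = 285.025 + 53.723 = 338.748 µg/mL·hr
F = (AUC_ev/D_ev)/(AUC_iv/D_iv) = (338.748/800)/(167/200) = 0.423435/0.835 = 0.5071

F = 0.51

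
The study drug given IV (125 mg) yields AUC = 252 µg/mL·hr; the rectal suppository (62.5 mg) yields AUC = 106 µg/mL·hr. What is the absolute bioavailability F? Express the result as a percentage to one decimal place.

F = (AUC_ev / D_ev) / (AUC_iv / D_iv)
  = (106/62.5) / (252/125)
  = 1.696 / 2.016 = 0.8413
  = 84.13%

F = 84.1%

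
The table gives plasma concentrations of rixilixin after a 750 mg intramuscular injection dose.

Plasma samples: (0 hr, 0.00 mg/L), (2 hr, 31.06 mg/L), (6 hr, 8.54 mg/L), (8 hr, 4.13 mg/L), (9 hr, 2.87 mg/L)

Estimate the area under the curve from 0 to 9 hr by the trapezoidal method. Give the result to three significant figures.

Trapezoidal AUC_0→9:
  [0→2]: (0.00+31.06)/2 × 2 = 31.06
  [2→6]: (31.06+8.54)/2 × 4 = 79.2
  [6→8]: (8.54+4.13)/2 × 2 = 12.67
  [8→9]: (4.13+2.87)/2 × 1 = 3.5
  Sum = 126.43 mg/L·hr

AUC = 126 mg/L·hr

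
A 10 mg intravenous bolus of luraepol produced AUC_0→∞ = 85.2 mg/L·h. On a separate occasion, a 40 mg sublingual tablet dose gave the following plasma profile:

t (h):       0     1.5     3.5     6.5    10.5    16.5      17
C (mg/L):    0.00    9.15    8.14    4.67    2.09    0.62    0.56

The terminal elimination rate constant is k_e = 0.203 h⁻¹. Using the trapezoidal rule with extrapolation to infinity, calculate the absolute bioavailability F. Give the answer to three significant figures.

Trapezoidal AUC_0→17 (sublingual tablet):
  [0→1.5]: (0.00+9.15)/2 × 1.5 = 6.8625
  [1.5→3.5]: (9.15+8.14)/2 × 2 = 17.29
  [3.5→6.5]: (8.14+4.67)/2 × 3 = 19.215
  [6.5→10.5]: (4.67+2.09)/2 × 4 = 13.52
  [10.5→16.5]: (2.09+0.62)/2 × 6 = 8.13
  [16.5→17]: (0.62+0.56)/2 × 0.5 = 0.295
  Sum = 65.3125 mg/L·h
Tail: C_last/k_e = 0.56/0.203 = 2.759
AUC_0→∞ (sublingual tablet) = 65.3125 + 2.759 = 68.0715 mg/L·h
F = (AUC_ev/D_ev)/(AUC_iv/D_iv) = (68.0715/40)/(85.2/10) = 1.7017875/8.52 = 0.1997

F = 0.200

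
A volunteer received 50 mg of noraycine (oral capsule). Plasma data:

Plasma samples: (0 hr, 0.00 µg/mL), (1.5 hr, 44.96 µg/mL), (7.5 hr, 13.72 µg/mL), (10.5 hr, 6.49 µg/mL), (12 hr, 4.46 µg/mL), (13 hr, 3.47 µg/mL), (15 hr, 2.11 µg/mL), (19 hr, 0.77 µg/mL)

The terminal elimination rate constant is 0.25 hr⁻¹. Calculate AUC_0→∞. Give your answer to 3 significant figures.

AUC = 267 µg/mL·hr

Trapezoidal AUC_0→19:
  [0→1.5]: (0.00+44.96)/2 × 1.5 = 33.72
  [1.5→7.5]: (44.96+13.72)/2 × 6 = 176.04
  [7.5→10.5]: (13.72+6.49)/2 × 3 = 30.315
  [10.5→12]: (6.49+4.46)/2 × 1.5 = 8.2125
  [12→13]: (4.46+3.47)/2 × 1 = 3.965
  [13→15]: (3.47+2.11)/2 × 2 = 5.58
  [15→19]: (2.11+0.77)/2 × 4 = 5.76
  Sum = 263.5925 µg/mL·hr
Extrapolated tail: C_last / k_e = 0.77 / 0.25 = 3.080
AUC_0→∞ = 263.5925 + 3.080 = 266.6725 µg/mL·hr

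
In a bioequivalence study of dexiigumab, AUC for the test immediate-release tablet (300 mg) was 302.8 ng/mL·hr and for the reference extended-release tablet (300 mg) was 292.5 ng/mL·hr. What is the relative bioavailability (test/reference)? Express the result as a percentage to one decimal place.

F_rel = 103.5%

F_rel = (AUC_test/D_test) / (AUC_ref/D_ref)
      = (302.8/300) / (292.5/300)
      = 1.00933 / 0.975 = 1.0352 = 103.52%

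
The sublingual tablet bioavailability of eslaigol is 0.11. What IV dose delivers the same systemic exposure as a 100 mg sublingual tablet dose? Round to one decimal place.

D_iv = 11.0 mg

Systemic exposure from an extravascular dose = F × D_ev, so the equivalent IV dose is F × D_ev.
D_iv = F × D_ev = 0.11 × 100 = 11 mg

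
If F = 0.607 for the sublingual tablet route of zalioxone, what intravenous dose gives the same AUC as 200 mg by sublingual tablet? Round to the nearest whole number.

Systemic exposure from an extravascular dose = F × D_ev, so the equivalent IV dose is F × D_ev.
D_iv = F × D_ev = 0.607 × 200 = 121.4 mg

D_iv = 121 mg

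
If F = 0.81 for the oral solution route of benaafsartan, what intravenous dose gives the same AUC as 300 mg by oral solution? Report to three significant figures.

D_iv = 243 mg

Systemic exposure from an extravascular dose = F × D_ev, so the equivalent IV dose is F × D_ev.
D_iv = F × D_ev = 0.81 × 300 = 243 mg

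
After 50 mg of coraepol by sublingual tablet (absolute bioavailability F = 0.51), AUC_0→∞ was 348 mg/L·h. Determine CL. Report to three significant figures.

CL = F × Dose / AUC_0→∞
   = 0.51 × 50 / 348 = 0.0732759 L/h

CL = 0.0733 L/h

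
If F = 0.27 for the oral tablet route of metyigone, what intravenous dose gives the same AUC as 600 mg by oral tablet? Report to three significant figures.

D_iv = 162 mg

Systemic exposure from an extravascular dose = F × D_ev, so the equivalent IV dose is F × D_ev.
D_iv = F × D_ev = 0.27 × 600 = 162 mg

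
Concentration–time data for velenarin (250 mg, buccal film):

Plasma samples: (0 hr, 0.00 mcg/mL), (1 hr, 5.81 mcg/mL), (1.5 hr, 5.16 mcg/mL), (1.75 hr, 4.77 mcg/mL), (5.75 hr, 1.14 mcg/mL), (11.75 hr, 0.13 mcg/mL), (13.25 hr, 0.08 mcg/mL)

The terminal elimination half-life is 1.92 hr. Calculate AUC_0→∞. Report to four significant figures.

AUC = 22.90 mcg/mL·hr

Trapezoidal AUC_0→13.25:
  [0→1]: (0.00+5.81)/2 × 1 = 2.905
  [1→1.5]: (5.81+5.16)/2 × 0.5 = 2.7425
  [1.5→1.75]: (5.16+4.77)/2 × 0.25 = 1.24125
  [1.75→5.75]: (4.77+1.14)/2 × 4 = 11.82
  [5.75→11.75]: (1.14+0.13)/2 × 6 = 3.81
  [11.75→13.25]: (0.13+0.08)/2 × 1.5 = 0.1575
  Sum = 22.67625 mcg/mL·hr
k_e = ln2 / t½ = 0.693147 / 1.92 = 0.3610 hr^-1
Extrapolated tail: C_last / k_e = 0.08 / 0.361 = 0.222
AUC_0→∞ = 22.67625 + 0.222 = 22.89825 mcg/mL·hr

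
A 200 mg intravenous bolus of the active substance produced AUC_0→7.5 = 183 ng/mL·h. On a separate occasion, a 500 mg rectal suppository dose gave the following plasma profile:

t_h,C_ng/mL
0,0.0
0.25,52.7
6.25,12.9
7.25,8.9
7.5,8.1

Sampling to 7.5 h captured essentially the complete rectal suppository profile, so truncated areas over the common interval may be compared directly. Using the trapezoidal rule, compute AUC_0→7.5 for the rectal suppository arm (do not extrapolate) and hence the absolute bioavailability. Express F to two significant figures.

Trapezoidal AUC_0→7.5 (rectal suppository):
  [0→0.25]: (0.0+52.7)/2 × 0.25 = 6.5875
  [0.25→6.25]: (52.7+12.9)/2 × 6 = 196.8
  [6.25→7.25]: (12.9+8.9)/2 × 1 = 10.9
  [7.25→7.5]: (8.9+8.1)/2 × 0.25 = 2.125
  Sum = 216.4125 ng/mL·h
F = (AUC_ev/D_ev)/(AUC_iv/D_iv) = (216.4125/500)/(183/200) = 0.432825/0.915 = 0.4730

F = 0.47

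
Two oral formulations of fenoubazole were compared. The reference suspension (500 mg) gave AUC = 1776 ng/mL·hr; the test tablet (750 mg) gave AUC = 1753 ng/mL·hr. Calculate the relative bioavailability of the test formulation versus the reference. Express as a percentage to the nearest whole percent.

F_rel = 66%

F_rel = (AUC_test/D_test) / (AUC_ref/D_ref)
      = (1753/750) / (1776/500)
      = 2.33733 / 3.552 = 0.6580 = 65.80%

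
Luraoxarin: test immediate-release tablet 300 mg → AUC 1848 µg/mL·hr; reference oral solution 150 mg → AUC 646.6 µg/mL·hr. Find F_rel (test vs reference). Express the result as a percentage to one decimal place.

F_rel = (AUC_test/D_test) / (AUC_ref/D_ref)
      = (1848/300) / (646.6/150)
      = 6.16 / 4.31067 = 1.4290 = 142.90%

F_rel = 142.9%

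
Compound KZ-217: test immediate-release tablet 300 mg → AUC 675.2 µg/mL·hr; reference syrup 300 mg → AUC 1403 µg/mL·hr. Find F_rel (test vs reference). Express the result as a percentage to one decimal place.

F_rel = 48.1%

F_rel = (AUC_test/D_test) / (AUC_ref/D_ref)
      = (675.2/300) / (1403/300)
      = 2.25067 / 4.67667 = 0.4813 = 48.13%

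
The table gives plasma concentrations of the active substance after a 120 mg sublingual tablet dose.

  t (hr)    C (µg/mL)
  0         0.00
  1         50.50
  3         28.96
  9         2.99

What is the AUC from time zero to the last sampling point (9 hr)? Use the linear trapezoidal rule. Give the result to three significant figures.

Trapezoidal AUC_0→9:
  [0→1]: (0.00+50.50)/2 × 1 = 25.25
  [1→3]: (50.50+28.96)/2 × 2 = 79.46
  [3→9]: (28.96+2.99)/2 × 6 = 95.85
  Sum = 200.56 µg/mL·hr

AUC = 201 µg/mL·hr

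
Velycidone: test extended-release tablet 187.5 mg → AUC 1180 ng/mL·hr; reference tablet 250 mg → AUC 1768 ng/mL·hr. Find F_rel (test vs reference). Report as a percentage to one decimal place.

F_rel = (AUC_test/D_test) / (AUC_ref/D_ref)
      = (1180/187.5) / (1768/250)
      = 6.29333 / 7.072 = 0.8899 = 88.99%

F_rel = 89.0%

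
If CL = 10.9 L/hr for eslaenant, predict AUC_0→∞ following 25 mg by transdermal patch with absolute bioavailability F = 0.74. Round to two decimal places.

AUC_0→∞ = F × Dose / CL
        = 0.74 × 25 / 10.9 = 1.69725 mg/L·hr

AUC = 1.70 mg/L·hr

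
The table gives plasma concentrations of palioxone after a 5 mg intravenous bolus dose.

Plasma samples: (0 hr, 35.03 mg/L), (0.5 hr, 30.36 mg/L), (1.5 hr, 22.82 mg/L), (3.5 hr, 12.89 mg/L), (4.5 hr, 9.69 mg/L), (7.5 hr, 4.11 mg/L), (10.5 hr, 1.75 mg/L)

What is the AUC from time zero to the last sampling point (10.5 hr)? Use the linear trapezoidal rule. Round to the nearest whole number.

Trapezoidal AUC_0→10.5:
  [0→0.5]: (35.03+30.36)/2 × 0.5 = 16.3475
  [0.5→1.5]: (30.36+22.82)/2 × 1 = 26.59
  [1.5→3.5]: (22.82+12.89)/2 × 2 = 35.71
  [3.5→4.5]: (12.89+9.69)/2 × 1 = 11.29
  [4.5→7.5]: (9.69+4.11)/2 × 3 = 20.7
  [7.5→10.5]: (4.11+1.75)/2 × 3 = 8.79
  Sum = 119.4275 mg/L·hr

AUC = 119 mg/L·hr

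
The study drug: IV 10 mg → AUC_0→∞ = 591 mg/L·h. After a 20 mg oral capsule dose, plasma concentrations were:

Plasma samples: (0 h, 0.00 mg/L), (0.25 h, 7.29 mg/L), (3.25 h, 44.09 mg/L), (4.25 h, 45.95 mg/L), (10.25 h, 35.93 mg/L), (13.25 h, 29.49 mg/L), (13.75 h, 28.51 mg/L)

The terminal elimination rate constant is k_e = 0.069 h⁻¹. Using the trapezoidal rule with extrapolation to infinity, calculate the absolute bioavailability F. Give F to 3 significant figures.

Trapezoidal AUC_0→13.75 (oral capsule):
  [0→0.25]: (0.00+7.29)/2 × 0.25 = 0.91125
  [0.25→3.25]: (7.29+44.09)/2 × 3 = 77.07
  [3.25→4.25]: (44.09+45.95)/2 × 1 = 45.02
  [4.25→10.25]: (45.95+35.93)/2 × 6 = 245.64
  [10.25→13.25]: (35.93+29.49)/2 × 3 = 98.13
  [13.25→13.75]: (29.49+28.51)/2 × 0.5 = 14.5
  Sum = 481.27125 mg/L·h
Tail: C_last/k_e = 28.51/0.069 = 413.188
AUC_0→∞ (oral capsule) = 481.27125 + 413.188 = 894.45925 mg/L·h
F = (AUC_ev/D_ev)/(AUC_iv/D_iv) = (894.45925/20)/(591/10) = 44.723/59.1 = 0.7567

F = 0.757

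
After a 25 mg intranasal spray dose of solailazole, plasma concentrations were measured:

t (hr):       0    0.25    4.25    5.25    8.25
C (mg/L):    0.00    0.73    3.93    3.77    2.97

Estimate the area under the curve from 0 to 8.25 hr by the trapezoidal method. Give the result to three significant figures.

Trapezoidal AUC_0→8.25:
  [0→0.25]: (0.00+0.73)/2 × 0.25 = 0.09125
  [0.25→4.25]: (0.73+3.93)/2 × 4 = 9.32
  [4.25→5.25]: (3.93+3.77)/2 × 1 = 3.85
  [5.25→8.25]: (3.77+2.97)/2 × 3 = 10.11
  Sum = 23.37125 mg/L·hr

AUC = 23.4 mg/L·hr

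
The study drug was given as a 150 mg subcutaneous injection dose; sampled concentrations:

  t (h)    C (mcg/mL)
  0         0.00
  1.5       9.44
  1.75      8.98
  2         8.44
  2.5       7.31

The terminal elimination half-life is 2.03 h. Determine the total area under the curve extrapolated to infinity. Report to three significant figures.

AUC = 36.9 mcg/mL·h

Trapezoidal AUC_0→2.5:
  [0→1.5]: (0.00+9.44)/2 × 1.5 = 7.08
  [1.5→1.75]: (9.44+8.98)/2 × 0.25 = 2.3025
  [1.75→2]: (8.98+8.44)/2 × 0.25 = 2.1775
  [2→2.5]: (8.44+7.31)/2 × 0.5 = 3.9375
  Sum = 15.4975 mcg/mL·h
k_e = ln2 / t½ = 0.693147 / 2.03 = 0.3415 h^-1
Extrapolated tail: C_last / k_e = 7.31 / 0.3415 = 21.406
AUC_0→∞ = 15.4975 + 21.406 = 36.9035 mcg/mL·h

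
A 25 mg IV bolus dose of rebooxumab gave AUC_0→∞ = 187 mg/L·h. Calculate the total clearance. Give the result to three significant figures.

CL = 0.134 L/h

CL = Dose_iv / AUC_0→∞
   = 25 / 187 = 0.13369 L/h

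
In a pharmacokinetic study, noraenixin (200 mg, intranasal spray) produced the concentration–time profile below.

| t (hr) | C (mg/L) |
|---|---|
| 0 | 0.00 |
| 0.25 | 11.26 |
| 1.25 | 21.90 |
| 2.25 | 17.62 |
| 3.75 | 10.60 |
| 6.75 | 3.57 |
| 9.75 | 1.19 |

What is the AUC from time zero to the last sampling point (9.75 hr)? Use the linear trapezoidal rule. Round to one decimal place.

AUC = 87.3 mg/L·hr

Trapezoidal AUC_0→9.75:
  [0→0.25]: (0.00+11.26)/2 × 0.25 = 1.4075
  [0.25→1.25]: (11.26+21.90)/2 × 1 = 16.58
  [1.25→2.25]: (21.90+17.62)/2 × 1 = 19.76
  [2.25→3.75]: (17.62+10.60)/2 × 1.5 = 21.165
  [3.75→6.75]: (10.60+3.57)/2 × 3 = 21.255
  [6.75→9.75]: (3.57+1.19)/2 × 3 = 7.14
  Sum = 87.3075 mg/L·hr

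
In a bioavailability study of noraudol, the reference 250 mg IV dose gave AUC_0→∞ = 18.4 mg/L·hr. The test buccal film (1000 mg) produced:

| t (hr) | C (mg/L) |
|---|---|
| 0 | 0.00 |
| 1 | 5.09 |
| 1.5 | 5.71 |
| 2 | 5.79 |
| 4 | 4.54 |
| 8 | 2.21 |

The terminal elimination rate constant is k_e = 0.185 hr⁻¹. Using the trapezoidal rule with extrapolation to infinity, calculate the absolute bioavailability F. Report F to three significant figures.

Trapezoidal AUC_0→8 (buccal film):
  [0→1]: (0.00+5.09)/2 × 1 = 2.545
  [1→1.5]: (5.09+5.71)/2 × 0.5 = 2.7
  [1.5→2]: (5.71+5.79)/2 × 0.5 = 2.875
  [2→4]: (5.79+4.54)/2 × 2 = 10.33
  [4→8]: (4.54+2.21)/2 × 4 = 13.5
  Sum = 31.95 mg/L·hr
Tail: C_last/k_e = 2.21/0.185 = 11.946
AUC_0→∞ (buccal film) = 31.95 + 11.946 = 43.896 mg/L·hr
F = (AUC_ev/D_ev)/(AUC_iv/D_iv) = (43.896/1000)/(18.4/250) = 0.043896/0.0736 = 0.5964

F = 0.596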